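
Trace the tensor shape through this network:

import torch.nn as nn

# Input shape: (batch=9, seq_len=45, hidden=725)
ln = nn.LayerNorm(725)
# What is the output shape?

Input shape: (9, 45, 725)
Output shape: (9, 45, 725)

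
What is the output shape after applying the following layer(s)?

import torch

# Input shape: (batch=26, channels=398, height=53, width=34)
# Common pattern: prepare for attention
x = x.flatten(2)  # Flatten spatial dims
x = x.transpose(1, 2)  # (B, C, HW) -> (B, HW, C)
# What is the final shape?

Input shape: (26, 398, 53, 34)
  -> after flatten(2): (26, 398, 1802)
Output shape: (26, 1802, 398)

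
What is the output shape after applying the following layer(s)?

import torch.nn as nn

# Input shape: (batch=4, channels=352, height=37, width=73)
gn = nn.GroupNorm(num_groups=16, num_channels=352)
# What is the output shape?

Input shape: (4, 352, 37, 73)
Output shape: (4, 352, 37, 73)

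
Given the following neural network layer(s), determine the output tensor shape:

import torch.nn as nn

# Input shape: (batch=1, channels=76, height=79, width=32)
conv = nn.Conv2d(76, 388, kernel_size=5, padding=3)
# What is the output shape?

Input shape: (1, 76, 79, 32)
Output shape: (1, 388, 81, 34)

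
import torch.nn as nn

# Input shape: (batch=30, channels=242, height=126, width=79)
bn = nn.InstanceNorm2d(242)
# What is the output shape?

Input shape: (30, 242, 126, 79)
Output shape: (30, 242, 126, 79)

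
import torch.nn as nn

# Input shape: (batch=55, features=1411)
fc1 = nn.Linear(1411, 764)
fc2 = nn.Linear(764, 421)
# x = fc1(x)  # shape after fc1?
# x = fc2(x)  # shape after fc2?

Input shape: (55, 1411)
  -> after fc1: (55, 764)
Output shape: (55, 421)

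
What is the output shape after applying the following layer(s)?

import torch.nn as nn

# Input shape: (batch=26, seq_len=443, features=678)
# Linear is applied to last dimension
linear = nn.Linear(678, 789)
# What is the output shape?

Input shape: (26, 443, 678)
Output shape: (26, 443, 789)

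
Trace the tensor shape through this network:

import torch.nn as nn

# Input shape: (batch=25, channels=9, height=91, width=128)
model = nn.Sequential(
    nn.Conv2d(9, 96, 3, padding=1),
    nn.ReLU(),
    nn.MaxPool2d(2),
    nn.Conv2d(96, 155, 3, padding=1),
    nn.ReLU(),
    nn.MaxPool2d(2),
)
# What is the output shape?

Input shape: (25, 9, 91, 128)
  -> after first Conv2d: (25, 96, 91, 128)
  -> after first MaxPool2d: (25, 96, 45, 64)
  -> after second Conv2d: (25, 155, 45, 64)
Output shape: (25, 155, 22, 32)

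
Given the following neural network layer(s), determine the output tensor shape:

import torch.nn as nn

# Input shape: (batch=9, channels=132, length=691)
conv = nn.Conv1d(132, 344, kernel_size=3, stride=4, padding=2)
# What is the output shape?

Input shape: (9, 132, 691)
Output shape: (9, 344, 174)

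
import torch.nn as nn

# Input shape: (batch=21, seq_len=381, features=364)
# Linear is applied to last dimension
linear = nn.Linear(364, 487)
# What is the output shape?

Input shape: (21, 381, 364)
Output shape: (21, 381, 487)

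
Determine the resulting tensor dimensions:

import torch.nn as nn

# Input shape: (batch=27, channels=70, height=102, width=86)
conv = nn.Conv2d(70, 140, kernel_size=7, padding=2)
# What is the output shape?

Input shape: (27, 70, 102, 86)
Output shape: (27, 140, 100, 84)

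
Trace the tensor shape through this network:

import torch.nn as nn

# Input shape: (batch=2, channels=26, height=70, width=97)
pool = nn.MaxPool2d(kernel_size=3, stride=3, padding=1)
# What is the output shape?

Input shape: (2, 26, 70, 97)
Output shape: (2, 26, 24, 33)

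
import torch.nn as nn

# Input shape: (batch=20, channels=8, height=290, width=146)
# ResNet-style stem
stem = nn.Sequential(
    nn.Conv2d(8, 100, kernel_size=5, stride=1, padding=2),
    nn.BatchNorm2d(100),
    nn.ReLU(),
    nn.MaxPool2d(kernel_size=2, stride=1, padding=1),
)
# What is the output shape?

Input shape: (20, 8, 290, 146)
  -> after Conv2d 5x5 stride=1: (20, 100, 290, 146)
Output shape: (20, 100, 291, 147)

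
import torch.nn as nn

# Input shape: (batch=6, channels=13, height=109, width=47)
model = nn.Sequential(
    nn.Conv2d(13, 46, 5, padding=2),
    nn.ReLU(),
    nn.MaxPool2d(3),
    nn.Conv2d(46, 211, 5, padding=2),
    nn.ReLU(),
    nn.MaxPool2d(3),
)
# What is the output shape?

Input shape: (6, 13, 109, 47)
  -> after first Conv2d: (6, 46, 109, 47)
  -> after first MaxPool2d: (6, 46, 36, 15)
  -> after second Conv2d: (6, 211, 36, 15)
Output shape: (6, 211, 12, 5)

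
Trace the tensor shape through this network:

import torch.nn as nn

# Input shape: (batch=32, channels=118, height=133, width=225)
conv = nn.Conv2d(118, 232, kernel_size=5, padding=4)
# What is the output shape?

Input shape: (32, 118, 133, 225)
Output shape: (32, 232, 137, 229)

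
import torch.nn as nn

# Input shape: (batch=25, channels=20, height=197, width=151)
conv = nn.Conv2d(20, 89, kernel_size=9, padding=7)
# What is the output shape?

Input shape: (25, 20, 197, 151)
Output shape: (25, 89, 203, 157)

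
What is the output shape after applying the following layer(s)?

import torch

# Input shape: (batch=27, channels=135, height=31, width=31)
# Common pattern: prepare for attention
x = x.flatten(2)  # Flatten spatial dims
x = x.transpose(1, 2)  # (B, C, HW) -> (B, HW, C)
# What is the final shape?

Input shape: (27, 135, 31, 31)
  -> after flatten(2): (27, 135, 961)
Output shape: (27, 961, 135)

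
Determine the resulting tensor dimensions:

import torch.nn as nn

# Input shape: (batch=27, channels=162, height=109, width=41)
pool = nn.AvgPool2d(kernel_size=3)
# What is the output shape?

Input shape: (27, 162, 109, 41)
Output shape: (27, 162, 36, 13)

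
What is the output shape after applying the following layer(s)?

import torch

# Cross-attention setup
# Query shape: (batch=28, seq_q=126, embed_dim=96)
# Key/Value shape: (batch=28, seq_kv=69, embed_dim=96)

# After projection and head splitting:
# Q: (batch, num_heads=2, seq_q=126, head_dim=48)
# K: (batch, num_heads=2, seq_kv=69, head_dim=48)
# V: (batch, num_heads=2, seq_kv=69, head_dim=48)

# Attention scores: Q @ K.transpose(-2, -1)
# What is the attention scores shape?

Input shape: (28, 126, 96)
Output shape: (28, 2, 126, 69)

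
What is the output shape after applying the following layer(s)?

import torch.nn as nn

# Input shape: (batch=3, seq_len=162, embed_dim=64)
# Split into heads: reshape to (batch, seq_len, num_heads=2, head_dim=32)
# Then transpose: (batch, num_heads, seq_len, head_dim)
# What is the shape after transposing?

Input shape: (3, 162, 64)
  -> after reshape: (3, 162, 2, 32)
Output shape: (3, 2, 162, 32)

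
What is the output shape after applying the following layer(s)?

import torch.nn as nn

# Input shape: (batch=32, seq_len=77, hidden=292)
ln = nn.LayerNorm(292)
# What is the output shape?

Input shape: (32, 77, 292)
Output shape: (32, 77, 292)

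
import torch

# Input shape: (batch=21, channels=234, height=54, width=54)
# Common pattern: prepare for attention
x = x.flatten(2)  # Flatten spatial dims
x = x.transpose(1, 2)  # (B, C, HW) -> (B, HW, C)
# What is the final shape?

Input shape: (21, 234, 54, 54)
  -> after flatten(2): (21, 234, 2916)
Output shape: (21, 2916, 234)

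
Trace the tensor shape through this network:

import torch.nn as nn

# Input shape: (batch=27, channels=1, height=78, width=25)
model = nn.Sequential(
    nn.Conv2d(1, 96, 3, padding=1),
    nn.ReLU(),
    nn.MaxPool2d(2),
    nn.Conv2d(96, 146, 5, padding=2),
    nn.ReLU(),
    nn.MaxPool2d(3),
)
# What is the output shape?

Input shape: (27, 1, 78, 25)
  -> after first Conv2d: (27, 96, 78, 25)
  -> after first MaxPool2d: (27, 96, 39, 12)
  -> after second Conv2d: (27, 146, 39, 12)
Output shape: (27, 146, 13, 4)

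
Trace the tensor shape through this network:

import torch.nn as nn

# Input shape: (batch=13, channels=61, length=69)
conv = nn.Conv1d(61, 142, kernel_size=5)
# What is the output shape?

Input shape: (13, 61, 69)
Output shape: (13, 142, 65)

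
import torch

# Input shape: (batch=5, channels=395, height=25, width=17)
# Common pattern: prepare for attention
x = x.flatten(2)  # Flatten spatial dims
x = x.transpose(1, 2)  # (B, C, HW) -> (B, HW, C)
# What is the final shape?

Input shape: (5, 395, 25, 17)
  -> after flatten(2): (5, 395, 425)
Output shape: (5, 425, 395)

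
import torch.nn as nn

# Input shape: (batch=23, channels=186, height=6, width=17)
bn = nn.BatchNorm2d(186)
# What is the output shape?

Input shape: (23, 186, 6, 17)
Output shape: (23, 186, 6, 17)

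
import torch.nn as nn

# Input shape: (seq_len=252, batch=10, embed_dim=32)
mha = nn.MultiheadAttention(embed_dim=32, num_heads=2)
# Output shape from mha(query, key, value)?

Input shape: (252, 10, 32)
Output shape: (252, 10, 32)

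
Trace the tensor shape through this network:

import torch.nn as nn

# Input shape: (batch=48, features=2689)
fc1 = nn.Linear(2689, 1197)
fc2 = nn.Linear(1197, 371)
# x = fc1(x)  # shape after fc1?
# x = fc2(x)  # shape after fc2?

Input shape: (48, 2689)
  -> after fc1: (48, 1197)
Output shape: (48, 371)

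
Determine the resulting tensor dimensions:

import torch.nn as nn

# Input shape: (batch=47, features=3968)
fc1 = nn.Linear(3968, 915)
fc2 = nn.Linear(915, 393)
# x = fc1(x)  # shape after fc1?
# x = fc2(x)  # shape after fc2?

Input shape: (47, 3968)
  -> after fc1: (47, 915)
Output shape: (47, 393)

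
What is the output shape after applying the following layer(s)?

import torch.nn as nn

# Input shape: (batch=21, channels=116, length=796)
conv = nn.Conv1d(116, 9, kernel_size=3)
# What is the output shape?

Input shape: (21, 116, 796)
Output shape: (21, 9, 794)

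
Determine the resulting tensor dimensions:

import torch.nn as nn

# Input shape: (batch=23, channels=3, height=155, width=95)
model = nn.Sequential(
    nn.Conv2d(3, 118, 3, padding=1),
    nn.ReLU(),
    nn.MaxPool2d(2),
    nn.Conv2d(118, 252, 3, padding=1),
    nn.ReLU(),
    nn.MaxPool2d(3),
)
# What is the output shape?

Input shape: (23, 3, 155, 95)
  -> after first Conv2d: (23, 118, 155, 95)
  -> after first MaxPool2d: (23, 118, 77, 47)
  -> after second Conv2d: (23, 252, 77, 47)
Output shape: (23, 252, 25, 15)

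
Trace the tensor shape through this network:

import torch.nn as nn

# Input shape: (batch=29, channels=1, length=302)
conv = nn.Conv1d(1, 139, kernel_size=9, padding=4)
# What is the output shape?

Input shape: (29, 1, 302)
Output shape: (29, 139, 302)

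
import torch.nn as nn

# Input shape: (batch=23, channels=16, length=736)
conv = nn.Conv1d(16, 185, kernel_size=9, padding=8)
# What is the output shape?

Input shape: (23, 16, 736)
Output shape: (23, 185, 744)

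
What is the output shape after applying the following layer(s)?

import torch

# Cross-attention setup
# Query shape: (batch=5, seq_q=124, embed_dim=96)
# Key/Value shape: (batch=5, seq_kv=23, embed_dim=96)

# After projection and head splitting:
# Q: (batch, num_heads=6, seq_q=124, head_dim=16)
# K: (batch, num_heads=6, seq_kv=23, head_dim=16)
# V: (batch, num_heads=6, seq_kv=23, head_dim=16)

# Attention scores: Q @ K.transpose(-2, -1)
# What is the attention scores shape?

Input shape: (5, 124, 96)
Output shape: (5, 6, 124, 23)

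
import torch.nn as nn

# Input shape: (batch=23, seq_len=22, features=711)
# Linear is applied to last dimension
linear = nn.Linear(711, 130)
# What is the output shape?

Input shape: (23, 22, 711)
Output shape: (23, 22, 130)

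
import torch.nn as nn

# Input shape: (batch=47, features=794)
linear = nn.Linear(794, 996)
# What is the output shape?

Input shape: (47, 794)
Output shape: (47, 996)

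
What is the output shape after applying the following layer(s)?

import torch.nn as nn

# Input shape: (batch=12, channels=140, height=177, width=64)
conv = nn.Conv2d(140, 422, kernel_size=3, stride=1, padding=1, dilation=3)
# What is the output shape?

Input shape: (12, 140, 177, 64)
Output shape: (12, 422, 173, 60)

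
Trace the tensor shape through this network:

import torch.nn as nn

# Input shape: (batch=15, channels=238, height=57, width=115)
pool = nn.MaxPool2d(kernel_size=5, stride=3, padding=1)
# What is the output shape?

Input shape: (15, 238, 57, 115)
Output shape: (15, 238, 19, 38)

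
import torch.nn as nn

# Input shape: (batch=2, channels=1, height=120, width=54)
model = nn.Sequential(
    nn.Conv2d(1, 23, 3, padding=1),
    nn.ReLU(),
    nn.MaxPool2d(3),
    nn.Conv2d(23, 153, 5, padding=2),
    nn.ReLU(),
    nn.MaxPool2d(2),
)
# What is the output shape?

Input shape: (2, 1, 120, 54)
  -> after first Conv2d: (2, 23, 120, 54)
  -> after first MaxPool2d: (2, 23, 40, 18)
  -> after second Conv2d: (2, 153, 40, 18)
Output shape: (2, 153, 20, 9)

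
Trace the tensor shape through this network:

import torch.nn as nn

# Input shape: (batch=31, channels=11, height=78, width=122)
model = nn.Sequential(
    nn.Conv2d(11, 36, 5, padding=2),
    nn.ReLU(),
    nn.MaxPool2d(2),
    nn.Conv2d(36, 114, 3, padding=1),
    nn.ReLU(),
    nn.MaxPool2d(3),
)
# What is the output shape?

Input shape: (31, 11, 78, 122)
  -> after first Conv2d: (31, 36, 78, 122)
  -> after first MaxPool2d: (31, 36, 39, 61)
  -> after second Conv2d: (31, 114, 39, 61)
Output shape: (31, 114, 13, 20)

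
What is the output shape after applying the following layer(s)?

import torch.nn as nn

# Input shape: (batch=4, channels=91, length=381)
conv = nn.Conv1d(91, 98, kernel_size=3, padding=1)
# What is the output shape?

Input shape: (4, 91, 381)
Output shape: (4, 98, 381)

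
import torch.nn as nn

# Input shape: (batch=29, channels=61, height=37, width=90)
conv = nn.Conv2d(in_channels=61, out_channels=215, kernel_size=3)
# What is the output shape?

Input shape: (29, 61, 37, 90)
Output shape: (29, 215, 35, 88)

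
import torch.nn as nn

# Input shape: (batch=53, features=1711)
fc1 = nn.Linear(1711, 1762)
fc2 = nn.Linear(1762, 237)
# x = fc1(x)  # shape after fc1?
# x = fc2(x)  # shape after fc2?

Input shape: (53, 1711)
  -> after fc1: (53, 1762)
Output shape: (53, 237)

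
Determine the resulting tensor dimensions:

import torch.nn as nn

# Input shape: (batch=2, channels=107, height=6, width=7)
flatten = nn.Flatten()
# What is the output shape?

Input shape: (2, 107, 6, 7)
Output shape: (2, 4494)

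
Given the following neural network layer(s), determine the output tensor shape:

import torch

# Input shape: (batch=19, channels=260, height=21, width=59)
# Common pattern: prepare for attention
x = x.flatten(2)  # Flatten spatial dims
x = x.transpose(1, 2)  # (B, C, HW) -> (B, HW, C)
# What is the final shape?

Input shape: (19, 260, 21, 59)
  -> after flatten(2): (19, 260, 1239)
Output shape: (19, 1239, 260)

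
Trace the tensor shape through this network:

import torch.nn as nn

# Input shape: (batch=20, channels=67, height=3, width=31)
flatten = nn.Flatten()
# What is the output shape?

Input shape: (20, 67, 3, 31)
Output shape: (20, 6231)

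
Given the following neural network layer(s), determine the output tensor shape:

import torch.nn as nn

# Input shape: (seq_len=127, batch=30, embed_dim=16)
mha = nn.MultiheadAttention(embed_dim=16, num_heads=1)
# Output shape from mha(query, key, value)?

Input shape: (127, 30, 16)
Output shape: (127, 30, 16)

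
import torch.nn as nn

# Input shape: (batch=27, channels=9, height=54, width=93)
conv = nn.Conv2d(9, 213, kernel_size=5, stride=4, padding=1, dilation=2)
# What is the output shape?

Input shape: (27, 9, 54, 93)
Output shape: (27, 213, 12, 22)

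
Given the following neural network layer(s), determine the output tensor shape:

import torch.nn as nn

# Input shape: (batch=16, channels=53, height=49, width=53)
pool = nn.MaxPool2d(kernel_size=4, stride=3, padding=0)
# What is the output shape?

Input shape: (16, 53, 49, 53)
Output shape: (16, 53, 16, 17)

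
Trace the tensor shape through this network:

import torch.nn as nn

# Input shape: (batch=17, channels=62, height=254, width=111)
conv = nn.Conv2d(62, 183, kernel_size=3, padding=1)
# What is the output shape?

Input shape: (17, 62, 254, 111)
Output shape: (17, 183, 254, 111)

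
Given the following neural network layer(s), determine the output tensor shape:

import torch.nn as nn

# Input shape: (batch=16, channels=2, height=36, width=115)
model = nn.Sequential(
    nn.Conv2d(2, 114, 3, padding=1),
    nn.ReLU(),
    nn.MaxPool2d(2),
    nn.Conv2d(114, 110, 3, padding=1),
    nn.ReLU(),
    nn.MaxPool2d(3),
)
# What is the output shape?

Input shape: (16, 2, 36, 115)
  -> after first Conv2d: (16, 114, 36, 115)
  -> after first MaxPool2d: (16, 114, 18, 57)
  -> after second Conv2d: (16, 110, 18, 57)
Output shape: (16, 110, 6, 19)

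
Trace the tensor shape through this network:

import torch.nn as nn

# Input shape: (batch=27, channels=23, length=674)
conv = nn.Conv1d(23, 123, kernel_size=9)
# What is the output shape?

Input shape: (27, 23, 674)
Output shape: (27, 123, 666)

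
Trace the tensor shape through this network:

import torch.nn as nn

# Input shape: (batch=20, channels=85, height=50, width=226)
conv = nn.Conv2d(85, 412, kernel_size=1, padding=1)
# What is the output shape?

Input shape: (20, 85, 50, 226)
Output shape: (20, 412, 52, 228)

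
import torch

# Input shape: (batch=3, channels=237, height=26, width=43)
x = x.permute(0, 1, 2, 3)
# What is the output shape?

Input shape: (3, 237, 26, 43)
Output shape: (3, 237, 26, 43)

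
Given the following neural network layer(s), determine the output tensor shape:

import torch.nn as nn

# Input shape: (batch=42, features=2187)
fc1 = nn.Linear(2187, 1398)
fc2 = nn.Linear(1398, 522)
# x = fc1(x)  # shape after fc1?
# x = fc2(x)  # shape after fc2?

Input shape: (42, 2187)
  -> after fc1: (42, 1398)
Output shape: (42, 522)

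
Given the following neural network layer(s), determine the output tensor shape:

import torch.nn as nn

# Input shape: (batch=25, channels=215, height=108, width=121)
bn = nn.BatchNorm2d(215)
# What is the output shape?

Input shape: (25, 215, 108, 121)
Output shape: (25, 215, 108, 121)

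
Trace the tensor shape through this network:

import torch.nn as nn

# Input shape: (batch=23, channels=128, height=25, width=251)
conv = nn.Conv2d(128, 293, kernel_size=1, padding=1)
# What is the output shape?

Input shape: (23, 128, 25, 251)
Output shape: (23, 293, 27, 253)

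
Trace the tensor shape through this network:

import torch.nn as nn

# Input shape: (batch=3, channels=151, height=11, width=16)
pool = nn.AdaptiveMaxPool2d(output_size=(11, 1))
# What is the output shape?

Input shape: (3, 151, 11, 16)
Output shape: (3, 151, 11, 1)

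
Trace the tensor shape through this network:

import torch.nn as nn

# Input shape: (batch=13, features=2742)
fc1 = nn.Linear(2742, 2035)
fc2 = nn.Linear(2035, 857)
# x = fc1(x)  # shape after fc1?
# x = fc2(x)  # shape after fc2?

Input shape: (13, 2742)
  -> after fc1: (13, 2035)
Output shape: (13, 857)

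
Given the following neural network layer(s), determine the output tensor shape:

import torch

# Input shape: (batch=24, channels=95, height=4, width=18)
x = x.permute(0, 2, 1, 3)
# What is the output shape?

Input shape: (24, 95, 4, 18)
Output shape: (24, 4, 95, 18)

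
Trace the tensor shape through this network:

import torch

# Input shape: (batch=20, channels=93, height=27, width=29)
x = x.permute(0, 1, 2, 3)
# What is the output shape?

Input shape: (20, 93, 27, 29)
Output shape: (20, 93, 27, 29)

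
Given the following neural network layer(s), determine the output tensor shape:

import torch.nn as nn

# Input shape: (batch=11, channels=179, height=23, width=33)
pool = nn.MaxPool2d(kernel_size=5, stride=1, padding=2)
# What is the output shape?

Input shape: (11, 179, 23, 33)
Output shape: (11, 179, 23, 33)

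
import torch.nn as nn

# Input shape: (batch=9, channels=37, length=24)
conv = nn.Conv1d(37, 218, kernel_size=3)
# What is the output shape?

Input shape: (9, 37, 24)
Output shape: (9, 218, 22)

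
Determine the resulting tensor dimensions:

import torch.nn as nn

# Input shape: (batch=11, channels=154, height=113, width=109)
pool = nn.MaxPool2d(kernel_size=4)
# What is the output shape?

Input shape: (11, 154, 113, 109)
Output shape: (11, 154, 28, 27)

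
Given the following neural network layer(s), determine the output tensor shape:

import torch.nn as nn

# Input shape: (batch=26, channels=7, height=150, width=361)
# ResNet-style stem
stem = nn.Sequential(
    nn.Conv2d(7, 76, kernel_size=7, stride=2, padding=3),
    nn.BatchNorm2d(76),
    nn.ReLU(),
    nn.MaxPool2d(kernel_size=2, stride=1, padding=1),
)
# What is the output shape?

Input shape: (26, 7, 150, 361)
  -> after Conv2d 7x7 stride=2: (26, 76, 75, 181)
Output shape: (26, 76, 76, 182)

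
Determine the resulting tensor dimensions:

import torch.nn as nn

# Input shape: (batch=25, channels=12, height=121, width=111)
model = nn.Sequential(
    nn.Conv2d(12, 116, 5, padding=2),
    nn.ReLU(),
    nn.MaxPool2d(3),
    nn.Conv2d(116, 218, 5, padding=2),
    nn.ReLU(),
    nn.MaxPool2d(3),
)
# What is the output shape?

Input shape: (25, 12, 121, 111)
  -> after first Conv2d: (25, 116, 121, 111)
  -> after first MaxPool2d: (25, 116, 40, 37)
  -> after second Conv2d: (25, 218, 40, 37)
Output shape: (25, 218, 13, 12)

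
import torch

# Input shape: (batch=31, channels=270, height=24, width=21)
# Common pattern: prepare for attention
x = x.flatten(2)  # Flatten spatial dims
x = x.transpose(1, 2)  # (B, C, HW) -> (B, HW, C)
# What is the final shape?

Input shape: (31, 270, 24, 21)
  -> after flatten(2): (31, 270, 504)
Output shape: (31, 504, 270)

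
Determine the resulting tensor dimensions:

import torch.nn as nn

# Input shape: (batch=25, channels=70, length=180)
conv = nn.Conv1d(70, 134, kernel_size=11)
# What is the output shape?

Input shape: (25, 70, 180)
Output shape: (25, 134, 170)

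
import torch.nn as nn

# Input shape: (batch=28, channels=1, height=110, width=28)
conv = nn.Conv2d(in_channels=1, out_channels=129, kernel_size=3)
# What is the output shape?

Input shape: (28, 1, 110, 28)
Output shape: (28, 129, 108, 26)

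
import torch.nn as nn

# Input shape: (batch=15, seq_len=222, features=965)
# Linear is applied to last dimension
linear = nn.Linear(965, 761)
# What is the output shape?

Input shape: (15, 222, 965)
Output shape: (15, 222, 761)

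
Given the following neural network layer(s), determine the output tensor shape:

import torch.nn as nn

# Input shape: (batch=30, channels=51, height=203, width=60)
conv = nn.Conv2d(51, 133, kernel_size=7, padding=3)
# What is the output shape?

Input shape: (30, 51, 203, 60)
Output shape: (30, 133, 203, 60)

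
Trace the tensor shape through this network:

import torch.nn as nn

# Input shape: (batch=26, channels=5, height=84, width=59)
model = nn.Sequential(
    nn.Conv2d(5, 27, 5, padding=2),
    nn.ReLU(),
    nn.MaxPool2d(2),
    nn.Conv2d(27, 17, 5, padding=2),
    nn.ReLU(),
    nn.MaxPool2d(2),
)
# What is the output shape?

Input shape: (26, 5, 84, 59)
  -> after first Conv2d: (26, 27, 84, 59)
  -> after first MaxPool2d: (26, 27, 42, 29)
  -> after second Conv2d: (26, 17, 42, 29)
Output shape: (26, 17, 21, 14)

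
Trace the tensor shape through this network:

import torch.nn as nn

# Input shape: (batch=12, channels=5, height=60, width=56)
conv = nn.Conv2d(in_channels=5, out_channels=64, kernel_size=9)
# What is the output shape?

Input shape: (12, 5, 60, 56)
Output shape: (12, 64, 52, 48)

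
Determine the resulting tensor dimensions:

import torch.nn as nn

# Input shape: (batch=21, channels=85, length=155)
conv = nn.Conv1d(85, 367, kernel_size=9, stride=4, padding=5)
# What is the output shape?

Input shape: (21, 85, 155)
Output shape: (21, 367, 40)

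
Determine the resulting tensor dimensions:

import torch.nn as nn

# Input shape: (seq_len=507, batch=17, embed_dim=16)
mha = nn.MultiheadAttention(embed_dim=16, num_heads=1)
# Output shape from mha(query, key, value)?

Input shape: (507, 17, 16)
Output shape: (507, 17, 16)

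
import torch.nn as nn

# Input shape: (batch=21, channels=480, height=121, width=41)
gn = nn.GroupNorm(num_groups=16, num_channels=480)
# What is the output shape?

Input shape: (21, 480, 121, 41)
Output shape: (21, 480, 121, 41)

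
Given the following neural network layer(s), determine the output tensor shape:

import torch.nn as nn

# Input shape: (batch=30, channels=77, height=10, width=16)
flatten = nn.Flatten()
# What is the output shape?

Input shape: (30, 77, 10, 16)
Output shape: (30, 12320)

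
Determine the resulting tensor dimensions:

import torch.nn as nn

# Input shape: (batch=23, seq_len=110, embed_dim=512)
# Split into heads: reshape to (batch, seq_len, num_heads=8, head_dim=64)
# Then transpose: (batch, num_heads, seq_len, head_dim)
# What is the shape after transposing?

Input shape: (23, 110, 512)
  -> after reshape: (23, 110, 8, 64)
Output shape: (23, 8, 110, 64)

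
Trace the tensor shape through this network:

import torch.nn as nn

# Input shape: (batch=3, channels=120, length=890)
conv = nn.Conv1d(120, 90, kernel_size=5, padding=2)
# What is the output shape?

Input shape: (3, 120, 890)
Output shape: (3, 90, 890)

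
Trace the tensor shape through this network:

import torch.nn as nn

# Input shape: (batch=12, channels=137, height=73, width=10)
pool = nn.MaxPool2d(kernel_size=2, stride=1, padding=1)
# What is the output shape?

Input shape: (12, 137, 73, 10)
Output shape: (12, 137, 74, 11)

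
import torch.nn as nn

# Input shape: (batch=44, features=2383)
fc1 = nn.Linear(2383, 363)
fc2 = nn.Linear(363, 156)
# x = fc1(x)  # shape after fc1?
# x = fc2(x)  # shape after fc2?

Input shape: (44, 2383)
  -> after fc1: (44, 363)
Output shape: (44, 156)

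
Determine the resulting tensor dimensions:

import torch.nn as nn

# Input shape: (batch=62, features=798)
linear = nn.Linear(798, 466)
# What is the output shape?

Input shape: (62, 798)
Output shape: (62, 466)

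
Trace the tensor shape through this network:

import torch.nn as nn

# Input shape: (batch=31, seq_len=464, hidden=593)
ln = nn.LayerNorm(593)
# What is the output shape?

Input shape: (31, 464, 593)
Output shape: (31, 464, 593)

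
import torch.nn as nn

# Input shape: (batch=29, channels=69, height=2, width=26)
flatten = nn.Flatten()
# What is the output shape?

Input shape: (29, 69, 2, 26)
Output shape: (29, 3588)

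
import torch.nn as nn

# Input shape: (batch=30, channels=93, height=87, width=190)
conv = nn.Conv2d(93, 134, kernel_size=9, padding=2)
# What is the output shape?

Input shape: (30, 93, 87, 190)
Output shape: (30, 134, 83, 186)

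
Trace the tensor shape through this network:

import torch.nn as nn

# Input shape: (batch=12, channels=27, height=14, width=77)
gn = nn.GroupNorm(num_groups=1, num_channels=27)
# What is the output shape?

Input shape: (12, 27, 14, 77)
Output shape: (12, 27, 14, 77)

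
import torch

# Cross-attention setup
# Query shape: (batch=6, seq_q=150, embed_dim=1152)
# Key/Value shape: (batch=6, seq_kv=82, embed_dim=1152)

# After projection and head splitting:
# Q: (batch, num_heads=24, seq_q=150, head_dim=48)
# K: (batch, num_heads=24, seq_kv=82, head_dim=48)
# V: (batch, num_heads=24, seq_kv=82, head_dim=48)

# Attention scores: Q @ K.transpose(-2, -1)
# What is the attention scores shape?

Input shape: (6, 150, 1152)
Output shape: (6, 24, 150, 82)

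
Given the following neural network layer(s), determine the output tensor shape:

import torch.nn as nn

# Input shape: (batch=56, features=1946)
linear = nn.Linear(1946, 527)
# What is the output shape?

Input shape: (56, 1946)
Output shape: (56, 527)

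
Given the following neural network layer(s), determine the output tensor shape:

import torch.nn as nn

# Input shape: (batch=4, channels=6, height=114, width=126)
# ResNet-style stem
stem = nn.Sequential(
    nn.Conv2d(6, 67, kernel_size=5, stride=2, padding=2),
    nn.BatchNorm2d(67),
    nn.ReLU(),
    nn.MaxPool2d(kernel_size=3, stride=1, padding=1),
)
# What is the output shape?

Input shape: (4, 6, 114, 126)
  -> after Conv2d 5x5 stride=2: (4, 67, 57, 63)
Output shape: (4, 67, 57, 63)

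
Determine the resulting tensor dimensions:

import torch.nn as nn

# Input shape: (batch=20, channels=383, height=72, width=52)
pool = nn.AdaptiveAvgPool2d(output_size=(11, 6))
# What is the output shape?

Input shape: (20, 383, 72, 52)
Output shape: (20, 383, 11, 6)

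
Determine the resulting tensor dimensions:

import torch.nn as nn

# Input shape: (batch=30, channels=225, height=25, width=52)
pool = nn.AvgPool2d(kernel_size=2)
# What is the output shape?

Input shape: (30, 225, 25, 52)
Output shape: (30, 225, 12, 26)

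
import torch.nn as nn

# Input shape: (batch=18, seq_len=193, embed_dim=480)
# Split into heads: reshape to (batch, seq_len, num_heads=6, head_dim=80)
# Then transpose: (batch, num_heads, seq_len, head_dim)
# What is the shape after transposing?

Input shape: (18, 193, 480)
  -> after reshape: (18, 193, 6, 80)
Output shape: (18, 6, 193, 80)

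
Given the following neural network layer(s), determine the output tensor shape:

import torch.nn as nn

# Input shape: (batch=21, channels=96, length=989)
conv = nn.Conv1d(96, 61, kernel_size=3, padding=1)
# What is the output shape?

Input shape: (21, 96, 989)
Output shape: (21, 61, 989)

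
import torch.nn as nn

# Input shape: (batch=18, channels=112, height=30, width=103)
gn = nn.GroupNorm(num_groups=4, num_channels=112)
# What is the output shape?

Input shape: (18, 112, 30, 103)
Output shape: (18, 112, 30, 103)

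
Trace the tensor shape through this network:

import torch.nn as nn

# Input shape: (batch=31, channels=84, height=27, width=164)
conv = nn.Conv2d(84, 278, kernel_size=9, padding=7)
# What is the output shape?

Input shape: (31, 84, 27, 164)
Output shape: (31, 278, 33, 170)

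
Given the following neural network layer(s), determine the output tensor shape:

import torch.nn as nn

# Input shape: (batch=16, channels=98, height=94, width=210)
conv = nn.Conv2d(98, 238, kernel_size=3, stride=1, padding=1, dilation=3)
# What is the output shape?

Input shape: (16, 98, 94, 210)
Output shape: (16, 238, 90, 206)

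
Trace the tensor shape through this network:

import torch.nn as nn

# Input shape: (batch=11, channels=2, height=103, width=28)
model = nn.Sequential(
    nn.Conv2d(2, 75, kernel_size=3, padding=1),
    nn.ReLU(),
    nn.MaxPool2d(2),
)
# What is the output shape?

Input shape: (11, 2, 103, 28)
  -> after Conv2d: (11, 75, 103, 28)
  -> after ReLU: (11, 75, 103, 28)
Output shape: (11, 75, 51, 14)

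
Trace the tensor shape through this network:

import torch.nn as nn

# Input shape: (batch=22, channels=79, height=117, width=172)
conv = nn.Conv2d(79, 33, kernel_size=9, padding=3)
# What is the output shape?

Input shape: (22, 79, 117, 172)
Output shape: (22, 33, 115, 170)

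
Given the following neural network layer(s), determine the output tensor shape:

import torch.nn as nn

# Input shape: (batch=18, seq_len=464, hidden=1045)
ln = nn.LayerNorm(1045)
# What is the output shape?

Input shape: (18, 464, 1045)
Output shape: (18, 464, 1045)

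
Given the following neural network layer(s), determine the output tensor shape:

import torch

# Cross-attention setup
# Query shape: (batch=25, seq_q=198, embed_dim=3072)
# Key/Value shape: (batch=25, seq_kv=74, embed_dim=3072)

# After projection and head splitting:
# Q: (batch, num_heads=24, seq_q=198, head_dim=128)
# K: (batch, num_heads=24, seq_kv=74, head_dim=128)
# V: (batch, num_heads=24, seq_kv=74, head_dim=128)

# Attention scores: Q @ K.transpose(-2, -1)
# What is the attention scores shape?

Input shape: (25, 198, 3072)
Output shape: (25, 24, 198, 74)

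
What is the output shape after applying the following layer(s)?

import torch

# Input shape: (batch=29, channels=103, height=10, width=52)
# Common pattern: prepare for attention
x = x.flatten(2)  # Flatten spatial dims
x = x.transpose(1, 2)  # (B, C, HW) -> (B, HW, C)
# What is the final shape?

Input shape: (29, 103, 10, 52)
  -> after flatten(2): (29, 103, 520)
Output shape: (29, 520, 103)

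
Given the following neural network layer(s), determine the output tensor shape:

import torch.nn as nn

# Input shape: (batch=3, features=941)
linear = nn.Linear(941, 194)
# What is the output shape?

Input shape: (3, 941)
Output shape: (3, 194)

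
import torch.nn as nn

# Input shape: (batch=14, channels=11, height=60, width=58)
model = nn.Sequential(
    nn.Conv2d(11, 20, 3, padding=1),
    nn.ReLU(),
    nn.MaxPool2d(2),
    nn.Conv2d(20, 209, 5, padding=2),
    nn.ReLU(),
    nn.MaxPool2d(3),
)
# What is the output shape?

Input shape: (14, 11, 60, 58)
  -> after first Conv2d: (14, 20, 60, 58)
  -> after first MaxPool2d: (14, 20, 30, 29)
  -> after second Conv2d: (14, 209, 30, 29)
Output shape: (14, 209, 10, 9)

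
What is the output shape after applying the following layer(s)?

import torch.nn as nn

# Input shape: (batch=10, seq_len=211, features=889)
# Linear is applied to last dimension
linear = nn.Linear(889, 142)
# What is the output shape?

Input shape: (10, 211, 889)
Output shape: (10, 211, 142)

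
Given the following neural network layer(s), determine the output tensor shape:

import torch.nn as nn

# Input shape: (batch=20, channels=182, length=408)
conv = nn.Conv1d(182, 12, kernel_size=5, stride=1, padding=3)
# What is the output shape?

Input shape: (20, 182, 408)
Output shape: (20, 12, 410)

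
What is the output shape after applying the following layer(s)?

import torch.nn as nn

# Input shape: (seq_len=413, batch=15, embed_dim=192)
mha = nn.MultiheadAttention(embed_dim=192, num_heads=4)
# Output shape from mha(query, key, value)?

Input shape: (413, 15, 192)
Output shape: (413, 15, 192)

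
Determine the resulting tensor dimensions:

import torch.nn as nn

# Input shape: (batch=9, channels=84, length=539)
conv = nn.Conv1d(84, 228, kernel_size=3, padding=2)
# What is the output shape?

Input shape: (9, 84, 539)
Output shape: (9, 228, 541)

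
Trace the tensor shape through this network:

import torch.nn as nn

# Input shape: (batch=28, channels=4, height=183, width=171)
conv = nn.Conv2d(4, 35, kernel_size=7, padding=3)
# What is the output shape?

Input shape: (28, 4, 183, 171)
Output shape: (28, 35, 183, 171)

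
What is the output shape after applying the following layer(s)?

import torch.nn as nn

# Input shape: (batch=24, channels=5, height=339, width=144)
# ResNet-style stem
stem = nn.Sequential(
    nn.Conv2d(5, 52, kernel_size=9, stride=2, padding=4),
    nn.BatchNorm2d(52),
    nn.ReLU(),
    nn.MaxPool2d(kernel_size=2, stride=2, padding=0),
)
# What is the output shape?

Input shape: (24, 5, 339, 144)
  -> after Conv2d 9x9 stride=2: (24, 52, 170, 72)
Output shape: (24, 52, 85, 36)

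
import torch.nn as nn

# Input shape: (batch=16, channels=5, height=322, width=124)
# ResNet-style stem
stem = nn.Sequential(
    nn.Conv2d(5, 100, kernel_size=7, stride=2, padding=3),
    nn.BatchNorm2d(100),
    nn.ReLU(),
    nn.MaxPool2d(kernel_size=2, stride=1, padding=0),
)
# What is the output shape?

Input shape: (16, 5, 322, 124)
  -> after Conv2d 7x7 stride=2: (16, 100, 161, 62)
Output shape: (16, 100, 160, 61)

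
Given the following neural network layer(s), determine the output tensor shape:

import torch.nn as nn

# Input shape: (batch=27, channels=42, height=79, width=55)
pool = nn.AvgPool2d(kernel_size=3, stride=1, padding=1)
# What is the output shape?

Input shape: (27, 42, 79, 55)
Output shape: (27, 42, 79, 55)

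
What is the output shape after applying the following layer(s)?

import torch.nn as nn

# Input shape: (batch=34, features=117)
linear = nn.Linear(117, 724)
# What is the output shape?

Input shape: (34, 117)
Output shape: (34, 724)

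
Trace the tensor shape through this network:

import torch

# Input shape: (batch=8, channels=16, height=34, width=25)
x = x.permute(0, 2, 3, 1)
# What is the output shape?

Input shape: (8, 16, 34, 25)
Output shape: (8, 34, 25, 16)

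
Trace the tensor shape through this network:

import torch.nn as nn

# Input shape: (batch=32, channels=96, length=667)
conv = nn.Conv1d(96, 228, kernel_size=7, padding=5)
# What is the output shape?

Input shape: (32, 96, 667)
Output shape: (32, 228, 671)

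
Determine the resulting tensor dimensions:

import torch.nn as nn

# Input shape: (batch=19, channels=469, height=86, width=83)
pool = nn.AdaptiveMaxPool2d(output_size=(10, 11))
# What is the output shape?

Input shape: (19, 469, 86, 83)
Output shape: (19, 469, 10, 11)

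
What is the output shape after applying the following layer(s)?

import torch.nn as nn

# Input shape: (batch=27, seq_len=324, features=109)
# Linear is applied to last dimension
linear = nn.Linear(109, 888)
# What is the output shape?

Input shape: (27, 324, 109)
Output shape: (27, 324, 888)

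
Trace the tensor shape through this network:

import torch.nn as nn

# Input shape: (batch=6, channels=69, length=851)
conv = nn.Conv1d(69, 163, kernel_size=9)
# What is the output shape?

Input shape: (6, 69, 851)
Output shape: (6, 163, 843)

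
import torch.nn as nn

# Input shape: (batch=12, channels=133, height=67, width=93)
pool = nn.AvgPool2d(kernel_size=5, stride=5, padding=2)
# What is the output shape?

Input shape: (12, 133, 67, 93)
Output shape: (12, 133, 14, 19)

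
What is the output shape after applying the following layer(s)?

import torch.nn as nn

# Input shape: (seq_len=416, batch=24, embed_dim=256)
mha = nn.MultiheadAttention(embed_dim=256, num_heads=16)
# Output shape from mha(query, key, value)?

Input shape: (416, 24, 256)
Output shape: (416, 24, 256)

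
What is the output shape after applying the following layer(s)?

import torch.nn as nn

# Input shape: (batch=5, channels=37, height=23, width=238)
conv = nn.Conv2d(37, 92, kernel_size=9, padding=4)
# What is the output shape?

Input shape: (5, 37, 23, 238)
Output shape: (5, 92, 23, 238)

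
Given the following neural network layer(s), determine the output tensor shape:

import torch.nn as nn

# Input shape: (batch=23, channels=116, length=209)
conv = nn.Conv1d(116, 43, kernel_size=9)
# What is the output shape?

Input shape: (23, 116, 209)
Output shape: (23, 43, 201)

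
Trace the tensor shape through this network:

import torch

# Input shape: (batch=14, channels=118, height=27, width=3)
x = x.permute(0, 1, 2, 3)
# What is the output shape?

Input shape: (14, 118, 27, 3)
Output shape: (14, 118, 27, 3)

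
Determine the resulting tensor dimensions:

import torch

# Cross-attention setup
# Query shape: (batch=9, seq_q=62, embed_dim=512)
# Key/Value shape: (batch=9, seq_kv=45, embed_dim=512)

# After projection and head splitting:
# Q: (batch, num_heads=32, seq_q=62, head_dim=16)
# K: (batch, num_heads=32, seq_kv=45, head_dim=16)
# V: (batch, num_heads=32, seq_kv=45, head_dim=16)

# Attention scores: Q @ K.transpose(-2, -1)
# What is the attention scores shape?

Input shape: (9, 62, 512)
Output shape: (9, 32, 62, 45)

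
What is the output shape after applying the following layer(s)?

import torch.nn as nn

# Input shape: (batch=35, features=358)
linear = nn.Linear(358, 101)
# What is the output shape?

Input shape: (35, 358)
Output shape: (35, 101)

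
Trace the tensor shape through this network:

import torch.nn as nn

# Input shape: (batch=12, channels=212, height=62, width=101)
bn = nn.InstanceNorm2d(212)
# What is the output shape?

Input shape: (12, 212, 62, 101)
Output shape: (12, 212, 62, 101)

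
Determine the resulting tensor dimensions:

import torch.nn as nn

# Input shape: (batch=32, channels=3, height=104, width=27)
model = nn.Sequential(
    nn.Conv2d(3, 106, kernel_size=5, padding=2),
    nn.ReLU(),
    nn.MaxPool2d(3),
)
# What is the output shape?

Input shape: (32, 3, 104, 27)
  -> after Conv2d: (32, 106, 104, 27)
  -> after ReLU: (32, 106, 104, 27)
Output shape: (32, 106, 34, 9)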